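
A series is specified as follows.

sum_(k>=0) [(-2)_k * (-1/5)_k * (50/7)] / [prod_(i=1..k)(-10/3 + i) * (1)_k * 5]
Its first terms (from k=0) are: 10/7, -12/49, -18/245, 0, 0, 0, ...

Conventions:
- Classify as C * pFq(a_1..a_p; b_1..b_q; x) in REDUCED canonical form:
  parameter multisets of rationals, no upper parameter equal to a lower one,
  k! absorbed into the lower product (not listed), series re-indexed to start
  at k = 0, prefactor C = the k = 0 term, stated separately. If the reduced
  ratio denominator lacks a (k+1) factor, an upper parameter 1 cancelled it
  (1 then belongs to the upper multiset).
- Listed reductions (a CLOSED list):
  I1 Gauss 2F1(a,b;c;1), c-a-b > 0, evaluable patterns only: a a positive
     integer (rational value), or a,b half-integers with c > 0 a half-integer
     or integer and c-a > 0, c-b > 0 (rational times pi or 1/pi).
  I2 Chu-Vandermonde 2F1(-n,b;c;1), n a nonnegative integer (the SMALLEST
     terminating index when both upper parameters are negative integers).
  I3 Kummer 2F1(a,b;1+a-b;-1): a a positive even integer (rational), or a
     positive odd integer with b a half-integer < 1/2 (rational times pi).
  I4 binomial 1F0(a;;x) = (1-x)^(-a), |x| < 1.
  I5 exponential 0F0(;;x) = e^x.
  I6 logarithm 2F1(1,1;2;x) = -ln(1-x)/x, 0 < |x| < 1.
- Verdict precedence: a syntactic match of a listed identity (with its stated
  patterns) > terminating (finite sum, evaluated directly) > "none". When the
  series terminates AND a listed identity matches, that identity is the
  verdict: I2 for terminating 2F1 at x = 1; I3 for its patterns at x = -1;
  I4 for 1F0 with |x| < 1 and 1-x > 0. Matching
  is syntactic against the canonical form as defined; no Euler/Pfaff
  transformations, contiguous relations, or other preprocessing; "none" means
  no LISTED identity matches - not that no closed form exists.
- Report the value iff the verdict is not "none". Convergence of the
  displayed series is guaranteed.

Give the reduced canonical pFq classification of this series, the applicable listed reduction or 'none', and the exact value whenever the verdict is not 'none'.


Classification (C = 10/7): 2F1 with upper {-2, -1/5}, lower {-7/3}, argument x = 1. Verdict: this is Chu-Vandermonde (I2) (terminating 2F1 at x = 1 with n = 2, b = -1/5, c = -7/3). Value: 272/245.

Key observation: t_0 being 10/7, the lower running product (C = 10/7) is a rising factorial.
Step ratio: r(k) = 1 * (k-2) (k-1/5) / [(k-7/3) (k+1)] ; factor over Q: parameters, x = 1, and C = 10/7.


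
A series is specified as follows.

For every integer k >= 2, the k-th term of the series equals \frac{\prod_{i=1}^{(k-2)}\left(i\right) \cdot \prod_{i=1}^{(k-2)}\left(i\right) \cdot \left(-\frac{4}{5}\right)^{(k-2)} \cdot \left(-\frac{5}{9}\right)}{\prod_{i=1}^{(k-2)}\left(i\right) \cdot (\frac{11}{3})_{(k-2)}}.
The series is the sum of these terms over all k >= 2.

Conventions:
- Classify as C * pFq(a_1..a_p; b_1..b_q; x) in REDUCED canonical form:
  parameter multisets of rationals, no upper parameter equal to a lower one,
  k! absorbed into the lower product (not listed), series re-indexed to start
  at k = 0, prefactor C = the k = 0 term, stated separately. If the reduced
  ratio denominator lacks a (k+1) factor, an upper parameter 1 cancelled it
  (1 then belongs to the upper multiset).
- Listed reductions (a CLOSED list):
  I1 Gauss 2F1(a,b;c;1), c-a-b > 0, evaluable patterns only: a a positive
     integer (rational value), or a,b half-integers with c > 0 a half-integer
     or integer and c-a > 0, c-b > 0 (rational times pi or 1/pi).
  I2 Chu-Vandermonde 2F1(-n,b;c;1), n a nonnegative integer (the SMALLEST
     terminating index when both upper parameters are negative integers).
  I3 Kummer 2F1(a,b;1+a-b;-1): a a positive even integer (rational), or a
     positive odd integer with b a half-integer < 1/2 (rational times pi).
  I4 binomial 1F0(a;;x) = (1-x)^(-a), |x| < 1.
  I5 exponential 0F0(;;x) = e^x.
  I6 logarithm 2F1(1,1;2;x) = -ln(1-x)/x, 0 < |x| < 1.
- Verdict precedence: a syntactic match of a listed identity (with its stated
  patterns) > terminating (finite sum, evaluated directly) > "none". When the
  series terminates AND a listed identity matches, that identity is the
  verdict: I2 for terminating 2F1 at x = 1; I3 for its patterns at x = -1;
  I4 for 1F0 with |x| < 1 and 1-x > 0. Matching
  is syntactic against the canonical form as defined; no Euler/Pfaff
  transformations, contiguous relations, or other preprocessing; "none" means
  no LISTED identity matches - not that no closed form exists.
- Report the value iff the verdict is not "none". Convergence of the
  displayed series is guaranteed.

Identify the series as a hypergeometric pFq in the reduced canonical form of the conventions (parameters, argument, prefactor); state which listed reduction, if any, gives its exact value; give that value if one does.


This is -\frac{5}{9} * 2F1(1, 1; \frac{11}{3}; -\frac{4}{5}) in reduced canonical form. Verdict: no listed reduction: x = -\frac{4}{5} and upper {1, 1} fail every I1-I6 pattern.

The tell: t_0 being -\frac{5}{9}, the running product (prefactor -5/9) telescopes to a rising factorial.
Consecutive-term ratio: r(k) = -\frac{4}{5} * (k+1) (k+1) / [(k+\frac{11}{3}) (k+1)] - rational in k, leading ratio -\frac{4}{5}; with t_0 = -\frac{5}{9}, classification follows.


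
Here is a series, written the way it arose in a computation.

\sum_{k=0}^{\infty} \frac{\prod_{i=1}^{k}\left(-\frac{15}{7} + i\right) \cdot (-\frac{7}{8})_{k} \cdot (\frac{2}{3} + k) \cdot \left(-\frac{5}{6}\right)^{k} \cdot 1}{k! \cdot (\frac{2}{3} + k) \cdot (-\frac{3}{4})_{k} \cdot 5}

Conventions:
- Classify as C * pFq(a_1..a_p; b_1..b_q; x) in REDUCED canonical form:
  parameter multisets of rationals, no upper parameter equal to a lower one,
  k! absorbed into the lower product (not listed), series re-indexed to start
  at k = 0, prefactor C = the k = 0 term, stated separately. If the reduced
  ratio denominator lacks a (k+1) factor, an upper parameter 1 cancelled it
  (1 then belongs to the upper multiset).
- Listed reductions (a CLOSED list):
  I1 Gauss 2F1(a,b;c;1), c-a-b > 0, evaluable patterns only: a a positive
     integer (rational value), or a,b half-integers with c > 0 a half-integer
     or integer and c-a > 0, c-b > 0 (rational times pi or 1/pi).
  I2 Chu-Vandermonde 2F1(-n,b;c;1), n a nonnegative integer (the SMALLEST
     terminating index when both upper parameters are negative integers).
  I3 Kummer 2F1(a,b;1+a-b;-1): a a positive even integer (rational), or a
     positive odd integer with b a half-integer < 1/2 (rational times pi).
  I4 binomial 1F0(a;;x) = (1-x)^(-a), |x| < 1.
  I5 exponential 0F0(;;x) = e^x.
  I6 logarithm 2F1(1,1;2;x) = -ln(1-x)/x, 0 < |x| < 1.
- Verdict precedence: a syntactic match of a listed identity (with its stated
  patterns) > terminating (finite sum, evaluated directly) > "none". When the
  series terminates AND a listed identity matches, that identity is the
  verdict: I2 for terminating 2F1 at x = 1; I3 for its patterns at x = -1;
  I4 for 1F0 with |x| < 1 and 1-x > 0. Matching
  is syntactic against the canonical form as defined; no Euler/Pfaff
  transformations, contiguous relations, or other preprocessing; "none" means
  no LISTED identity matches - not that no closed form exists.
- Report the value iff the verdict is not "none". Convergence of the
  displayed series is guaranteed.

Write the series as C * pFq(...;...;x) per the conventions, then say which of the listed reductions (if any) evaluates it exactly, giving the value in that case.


Canonical form: C = \frac{1}{5} times 2F1 with upper {-\frac{8}{7}, -\frac{7}{8}}, lower {-\frac{3}{4}}, x = -\frac{5}{6}. Verdict: none - at argument -\frac{5}{6} the multisets {-\frac{8}{7}, -\frac{7}{8}} ; {-\frac{3}{4}} match no listed identity.

Structural cue: t_0 = \frac{1}{5} here, and the factor k + 2/3 cancels (top and bottom), leaving prefactor 1/5.
Term ratio: r(k) = -\frac{5}{6} * (k-\frac{8}{7}) (k-\frac{7}{8}) / [(k-\frac{3}{4}) (k+1)] ; factor over Q: parameters, x = -\frac{5}{6}, and C = \frac{1}{5}.


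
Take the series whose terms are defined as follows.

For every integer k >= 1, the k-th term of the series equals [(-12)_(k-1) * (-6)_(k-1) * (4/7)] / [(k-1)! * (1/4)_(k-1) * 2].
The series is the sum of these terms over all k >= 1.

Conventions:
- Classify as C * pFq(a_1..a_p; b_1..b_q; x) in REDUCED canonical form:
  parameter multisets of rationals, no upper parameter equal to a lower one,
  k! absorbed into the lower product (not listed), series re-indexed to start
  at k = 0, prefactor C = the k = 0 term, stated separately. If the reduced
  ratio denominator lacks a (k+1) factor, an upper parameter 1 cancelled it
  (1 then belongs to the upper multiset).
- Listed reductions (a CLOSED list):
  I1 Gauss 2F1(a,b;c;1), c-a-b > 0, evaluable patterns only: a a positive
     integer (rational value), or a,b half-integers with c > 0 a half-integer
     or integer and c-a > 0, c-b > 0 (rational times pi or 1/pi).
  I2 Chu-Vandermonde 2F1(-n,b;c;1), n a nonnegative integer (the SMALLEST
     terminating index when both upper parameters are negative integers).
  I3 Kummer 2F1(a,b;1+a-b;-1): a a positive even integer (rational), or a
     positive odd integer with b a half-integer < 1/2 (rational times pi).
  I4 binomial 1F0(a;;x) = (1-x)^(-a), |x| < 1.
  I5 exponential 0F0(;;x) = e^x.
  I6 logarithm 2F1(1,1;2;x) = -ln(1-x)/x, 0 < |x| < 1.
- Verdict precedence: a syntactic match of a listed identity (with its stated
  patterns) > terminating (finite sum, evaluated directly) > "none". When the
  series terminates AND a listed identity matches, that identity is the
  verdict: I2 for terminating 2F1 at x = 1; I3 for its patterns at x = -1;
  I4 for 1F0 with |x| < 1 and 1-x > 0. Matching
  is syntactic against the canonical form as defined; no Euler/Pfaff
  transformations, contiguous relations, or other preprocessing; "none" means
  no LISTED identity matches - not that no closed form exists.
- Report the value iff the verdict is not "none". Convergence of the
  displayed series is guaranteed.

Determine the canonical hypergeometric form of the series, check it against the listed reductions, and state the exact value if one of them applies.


With C = 2/7: the canonical form is 2F1(-12, -6; 1/4; 1). Verdict: the Chu-Vandermonde identity I2 matches (terminating 2F1 at x = 1 with n = 6, b = -12, c = 1/4). Sum: 2825642/51.

The tell: t_0 = 2/7 here, and the constant factors (prefactor 2/7) combine into one prefactor.
Consecutive-term ratio: r(k) = 1 * (k-12) (k-6) / [(k+1/4) (k+1)] - rational in k, leading ratio 1; with t_0 = 2/7, classification follows.


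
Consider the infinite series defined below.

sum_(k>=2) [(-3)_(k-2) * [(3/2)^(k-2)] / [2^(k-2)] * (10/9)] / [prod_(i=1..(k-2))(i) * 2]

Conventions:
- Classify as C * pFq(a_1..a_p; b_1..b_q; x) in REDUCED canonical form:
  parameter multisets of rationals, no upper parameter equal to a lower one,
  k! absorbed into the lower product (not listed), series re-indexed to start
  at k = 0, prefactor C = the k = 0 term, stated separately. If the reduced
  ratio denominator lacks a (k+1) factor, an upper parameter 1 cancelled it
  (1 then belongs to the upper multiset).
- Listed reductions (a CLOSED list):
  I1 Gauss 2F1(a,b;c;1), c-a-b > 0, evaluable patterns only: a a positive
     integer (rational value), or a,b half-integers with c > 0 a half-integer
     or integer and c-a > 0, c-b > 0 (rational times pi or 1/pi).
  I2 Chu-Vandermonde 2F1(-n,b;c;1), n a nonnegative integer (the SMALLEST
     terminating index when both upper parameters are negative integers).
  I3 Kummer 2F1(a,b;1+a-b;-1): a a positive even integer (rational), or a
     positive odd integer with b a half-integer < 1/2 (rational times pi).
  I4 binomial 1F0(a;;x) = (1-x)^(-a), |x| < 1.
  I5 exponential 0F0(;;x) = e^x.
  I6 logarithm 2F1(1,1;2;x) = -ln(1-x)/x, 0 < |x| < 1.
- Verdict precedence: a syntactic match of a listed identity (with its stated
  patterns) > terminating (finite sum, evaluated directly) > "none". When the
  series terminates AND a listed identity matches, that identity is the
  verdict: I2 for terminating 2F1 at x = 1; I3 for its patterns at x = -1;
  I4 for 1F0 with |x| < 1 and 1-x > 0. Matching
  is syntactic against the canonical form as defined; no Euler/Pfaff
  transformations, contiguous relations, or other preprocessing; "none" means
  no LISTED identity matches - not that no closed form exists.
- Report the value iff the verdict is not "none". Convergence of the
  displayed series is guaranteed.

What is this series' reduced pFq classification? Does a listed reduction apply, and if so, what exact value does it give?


Classification (C = 5/9): 1F0 with upper {-3}, lower {-}, argument x = 3/4. Verdict: binomial (I4) fires (the 1F0 binomial series: exponent 3, x = 3/4). Sum: 5/576.

Structural cue: t_0 being 5/9, the constant factors (C = 5/9, x = 3/4) combine into one prefactor.
Term ratio: r(k) = (3/4) * (k-3) / [(k+1)] - rational; roots negated = parameters, x = (3/4), C = 5/9.


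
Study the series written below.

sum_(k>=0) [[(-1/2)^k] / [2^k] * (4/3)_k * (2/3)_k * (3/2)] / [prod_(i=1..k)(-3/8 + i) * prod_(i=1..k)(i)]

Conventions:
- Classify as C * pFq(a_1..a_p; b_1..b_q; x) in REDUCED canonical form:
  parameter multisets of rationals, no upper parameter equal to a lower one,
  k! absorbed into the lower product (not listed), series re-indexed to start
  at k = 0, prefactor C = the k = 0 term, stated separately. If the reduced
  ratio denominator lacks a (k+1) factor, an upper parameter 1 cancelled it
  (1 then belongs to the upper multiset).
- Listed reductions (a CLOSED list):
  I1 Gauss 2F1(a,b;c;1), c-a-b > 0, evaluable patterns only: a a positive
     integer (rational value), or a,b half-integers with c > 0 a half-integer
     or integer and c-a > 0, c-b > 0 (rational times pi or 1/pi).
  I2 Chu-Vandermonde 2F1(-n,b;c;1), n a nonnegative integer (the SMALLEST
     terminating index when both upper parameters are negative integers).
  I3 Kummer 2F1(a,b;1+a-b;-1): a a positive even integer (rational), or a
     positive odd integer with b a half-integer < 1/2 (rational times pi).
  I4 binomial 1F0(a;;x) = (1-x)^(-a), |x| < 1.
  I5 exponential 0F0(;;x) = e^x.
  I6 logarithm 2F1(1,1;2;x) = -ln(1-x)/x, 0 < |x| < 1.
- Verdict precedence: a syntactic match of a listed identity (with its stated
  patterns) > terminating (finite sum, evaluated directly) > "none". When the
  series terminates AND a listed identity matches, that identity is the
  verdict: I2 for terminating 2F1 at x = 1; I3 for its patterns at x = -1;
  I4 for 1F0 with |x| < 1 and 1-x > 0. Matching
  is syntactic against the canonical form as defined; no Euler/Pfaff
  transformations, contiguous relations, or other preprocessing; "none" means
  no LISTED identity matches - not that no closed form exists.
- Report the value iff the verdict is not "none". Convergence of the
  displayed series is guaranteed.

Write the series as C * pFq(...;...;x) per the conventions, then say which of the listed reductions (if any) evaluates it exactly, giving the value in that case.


Reduced: x = -1/4, 2F1, upper = {2/3, 4/3}, lower = {5/8}, C = 3/2. Verdict: none. No listed pattern accepts 2F1(2/3, 4/3; 5/8; -1/4).

Structural cue: t_0 = 3/2 here, and the product of the first k integers (prefactor 3/2) is k!.
Consecutive-term ratio: r(k) = (-1/4) * (k+2/3) (k+4/3) / [(k+5/8) (k+1)] - rational in k, leading ratio (-1/4); with t_0 = 3/2, classification follows.


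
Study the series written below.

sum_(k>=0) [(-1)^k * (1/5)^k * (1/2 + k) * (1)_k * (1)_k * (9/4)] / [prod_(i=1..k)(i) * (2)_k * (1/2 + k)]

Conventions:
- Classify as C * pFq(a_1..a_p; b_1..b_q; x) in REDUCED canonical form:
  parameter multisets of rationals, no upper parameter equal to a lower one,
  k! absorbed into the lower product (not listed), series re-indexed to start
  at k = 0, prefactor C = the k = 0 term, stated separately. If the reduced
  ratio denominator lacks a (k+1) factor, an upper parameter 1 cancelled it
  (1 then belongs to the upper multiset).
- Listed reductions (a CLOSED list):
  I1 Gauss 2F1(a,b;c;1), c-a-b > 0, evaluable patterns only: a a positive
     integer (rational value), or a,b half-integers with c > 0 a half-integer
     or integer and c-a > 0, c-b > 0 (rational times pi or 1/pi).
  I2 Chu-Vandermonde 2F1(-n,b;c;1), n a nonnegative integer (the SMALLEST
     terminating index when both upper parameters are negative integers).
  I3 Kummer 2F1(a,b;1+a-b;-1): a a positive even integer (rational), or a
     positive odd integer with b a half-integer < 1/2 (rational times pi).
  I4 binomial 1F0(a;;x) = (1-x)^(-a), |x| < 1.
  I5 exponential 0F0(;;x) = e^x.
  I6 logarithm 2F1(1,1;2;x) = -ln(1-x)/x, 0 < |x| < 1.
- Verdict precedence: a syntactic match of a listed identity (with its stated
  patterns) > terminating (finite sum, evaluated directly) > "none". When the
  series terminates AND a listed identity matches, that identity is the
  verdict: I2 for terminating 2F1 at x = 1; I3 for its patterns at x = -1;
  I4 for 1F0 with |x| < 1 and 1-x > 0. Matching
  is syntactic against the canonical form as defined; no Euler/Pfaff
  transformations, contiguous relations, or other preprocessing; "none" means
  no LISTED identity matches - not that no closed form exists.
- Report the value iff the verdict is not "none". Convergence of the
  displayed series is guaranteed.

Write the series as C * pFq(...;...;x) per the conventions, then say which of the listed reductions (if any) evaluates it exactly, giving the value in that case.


Canonical form: C = 9/4 times 2F1 with upper {1, 1}, lower {2}, x = -1/5. Verdict: the logarithmic series (I6) fires (the logarithm: parameters (1,1;2), x = -1/5). Value: (45/4) * ln(6/5).

Key step: t_0 being 9/4, the (-1)^k factor (C = 9/4) folds into the argument's sign.
Ratio: r(k) = (-1/5) * (k+1) (k+1) / [(k+2) (k+1)] - rational in k, leading ratio (-1/5); with t_0 = 9/4, classification follows.


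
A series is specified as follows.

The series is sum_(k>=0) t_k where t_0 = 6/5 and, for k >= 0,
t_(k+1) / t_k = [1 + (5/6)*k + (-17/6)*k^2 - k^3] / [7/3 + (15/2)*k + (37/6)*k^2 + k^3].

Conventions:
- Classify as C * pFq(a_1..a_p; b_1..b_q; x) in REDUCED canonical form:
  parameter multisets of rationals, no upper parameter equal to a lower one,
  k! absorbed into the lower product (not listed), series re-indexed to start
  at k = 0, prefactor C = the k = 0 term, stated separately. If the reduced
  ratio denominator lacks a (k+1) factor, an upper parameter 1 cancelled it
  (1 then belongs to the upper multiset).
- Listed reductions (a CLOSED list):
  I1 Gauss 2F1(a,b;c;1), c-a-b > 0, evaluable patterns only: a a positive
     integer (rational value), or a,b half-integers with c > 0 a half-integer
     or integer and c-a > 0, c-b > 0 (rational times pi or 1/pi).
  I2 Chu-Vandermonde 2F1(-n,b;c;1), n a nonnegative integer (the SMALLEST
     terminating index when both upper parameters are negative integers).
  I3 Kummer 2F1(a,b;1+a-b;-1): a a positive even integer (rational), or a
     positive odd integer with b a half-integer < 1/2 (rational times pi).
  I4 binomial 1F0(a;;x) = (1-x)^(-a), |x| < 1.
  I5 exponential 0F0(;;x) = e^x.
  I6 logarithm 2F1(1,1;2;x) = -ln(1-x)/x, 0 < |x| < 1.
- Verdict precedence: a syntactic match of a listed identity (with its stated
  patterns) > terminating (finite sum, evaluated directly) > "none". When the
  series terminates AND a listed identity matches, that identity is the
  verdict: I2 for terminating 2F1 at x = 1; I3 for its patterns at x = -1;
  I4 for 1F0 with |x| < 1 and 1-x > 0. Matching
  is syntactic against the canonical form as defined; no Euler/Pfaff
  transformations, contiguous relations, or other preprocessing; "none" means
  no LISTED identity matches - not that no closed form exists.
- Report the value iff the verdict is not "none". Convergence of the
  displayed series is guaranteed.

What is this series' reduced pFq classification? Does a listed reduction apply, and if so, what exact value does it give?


Canonical form: C = 6/5 times 2F1 with upper {-2/3, 3}, lower {14/3}, x = -1. Verdict: none. A 2F1 with upper {-2/3, 3} fits none of I1-I6 at x = -1; the sum runs forever.

Key observation: from the first term 6/5: factor the ratio over Q (C = 6/5): negated roots = parameters.
Ratio: r(k) = (-1) * (k-2/3) (k+3) / [(k+14/3) (k+1)] - rational; roots negated = parameters, x = (-1), C = 6/5.


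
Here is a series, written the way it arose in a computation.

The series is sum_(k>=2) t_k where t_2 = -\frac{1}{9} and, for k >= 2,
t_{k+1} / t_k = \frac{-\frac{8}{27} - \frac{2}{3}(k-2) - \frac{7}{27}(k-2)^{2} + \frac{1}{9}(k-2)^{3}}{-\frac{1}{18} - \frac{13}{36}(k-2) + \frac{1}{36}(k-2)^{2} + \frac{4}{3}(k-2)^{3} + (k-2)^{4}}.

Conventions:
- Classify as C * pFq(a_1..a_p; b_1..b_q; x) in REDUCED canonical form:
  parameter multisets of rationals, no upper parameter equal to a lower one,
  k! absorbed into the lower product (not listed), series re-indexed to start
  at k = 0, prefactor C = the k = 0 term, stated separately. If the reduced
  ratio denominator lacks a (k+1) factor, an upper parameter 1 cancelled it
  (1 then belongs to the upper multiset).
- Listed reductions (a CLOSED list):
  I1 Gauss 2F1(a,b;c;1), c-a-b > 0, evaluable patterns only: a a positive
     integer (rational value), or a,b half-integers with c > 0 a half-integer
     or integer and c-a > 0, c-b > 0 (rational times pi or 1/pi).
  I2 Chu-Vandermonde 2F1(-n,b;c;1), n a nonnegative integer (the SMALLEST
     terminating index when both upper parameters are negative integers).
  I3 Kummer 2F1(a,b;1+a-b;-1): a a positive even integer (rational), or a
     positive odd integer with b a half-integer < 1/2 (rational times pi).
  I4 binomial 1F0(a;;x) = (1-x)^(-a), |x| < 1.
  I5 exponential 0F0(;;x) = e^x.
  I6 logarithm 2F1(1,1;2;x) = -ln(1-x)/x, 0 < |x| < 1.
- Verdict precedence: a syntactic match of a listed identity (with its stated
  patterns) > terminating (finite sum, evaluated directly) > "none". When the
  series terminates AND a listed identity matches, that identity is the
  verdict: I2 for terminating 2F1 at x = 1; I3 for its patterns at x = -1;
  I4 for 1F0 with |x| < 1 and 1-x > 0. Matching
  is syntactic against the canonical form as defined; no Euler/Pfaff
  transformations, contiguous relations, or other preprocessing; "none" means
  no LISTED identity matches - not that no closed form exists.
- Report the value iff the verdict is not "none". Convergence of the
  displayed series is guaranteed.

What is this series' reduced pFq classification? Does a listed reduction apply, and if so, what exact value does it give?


Reduced: x = \frac{1}{9}, 2F2, upper = {-4, 1}, lower = {-\frac{1}{2}, \frac{1}{6}}, C = -\frac{1}{9}. Verdict: terminating. (-4)_k vanishes past k = 4, leaving a 5-term sum, computed directly. Exact value: -\frac{2444677}{6302205}.

The tell: x = \frac{1}{9} and cancel k + 2/3 from the displayed ratio first; then C = -1/9.
Ratio: r(k) = \frac{1}{9} * (k-4) (k+1) / [(k-\frac{1}{2}) (k+\frac{1}{6}) (k+1)] ; factor over Q: parameters, x = \frac{1}{9}, and C = -\frac{1}{9}.


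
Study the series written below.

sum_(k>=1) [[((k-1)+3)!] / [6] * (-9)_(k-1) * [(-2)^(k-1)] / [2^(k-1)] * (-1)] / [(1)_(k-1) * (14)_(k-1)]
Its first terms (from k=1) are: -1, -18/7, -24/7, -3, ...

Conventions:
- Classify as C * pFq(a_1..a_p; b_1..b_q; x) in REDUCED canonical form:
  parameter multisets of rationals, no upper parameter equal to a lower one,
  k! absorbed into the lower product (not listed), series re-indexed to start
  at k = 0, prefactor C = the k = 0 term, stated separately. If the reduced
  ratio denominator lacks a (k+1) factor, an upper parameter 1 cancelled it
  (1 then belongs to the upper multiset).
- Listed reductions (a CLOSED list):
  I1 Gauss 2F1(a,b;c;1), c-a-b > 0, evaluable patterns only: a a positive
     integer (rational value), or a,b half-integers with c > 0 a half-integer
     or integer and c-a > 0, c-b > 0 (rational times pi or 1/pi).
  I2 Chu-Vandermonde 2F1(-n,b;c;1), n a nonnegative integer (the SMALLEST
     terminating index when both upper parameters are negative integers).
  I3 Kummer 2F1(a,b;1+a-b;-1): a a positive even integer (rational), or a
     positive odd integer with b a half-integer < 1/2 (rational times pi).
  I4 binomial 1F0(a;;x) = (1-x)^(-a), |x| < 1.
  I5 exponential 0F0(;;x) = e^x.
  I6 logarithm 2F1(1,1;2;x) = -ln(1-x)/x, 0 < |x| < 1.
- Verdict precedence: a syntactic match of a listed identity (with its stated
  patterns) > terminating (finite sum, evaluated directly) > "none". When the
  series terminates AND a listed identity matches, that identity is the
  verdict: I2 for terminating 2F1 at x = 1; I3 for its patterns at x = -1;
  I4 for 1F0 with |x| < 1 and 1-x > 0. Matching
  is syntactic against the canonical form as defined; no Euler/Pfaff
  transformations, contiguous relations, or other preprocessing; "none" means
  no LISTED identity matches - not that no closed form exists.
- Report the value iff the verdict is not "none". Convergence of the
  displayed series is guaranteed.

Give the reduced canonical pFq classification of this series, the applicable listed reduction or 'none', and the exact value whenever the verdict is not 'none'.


First insight: t_0 being -1, the factorial ratio (C = -1) (k+a-1)!/(a-1)! is a rising factorial (a)_k.
Ratio: r(k) = (-1) * (k-9) (k+4) / [(k+14) (k+1)] - rational in k, leading ratio (-1); with t_0 = -1, classification follows.

The series (x = -1) is 2F1: upper {-9, 4}, lower {14}, prefactor -1. Verdict: the Kummer evaluation I3 applies (x = -1; c = 14 equals 1+a-b for upper {-9, 4}: listed pattern). Its exact value is -13.


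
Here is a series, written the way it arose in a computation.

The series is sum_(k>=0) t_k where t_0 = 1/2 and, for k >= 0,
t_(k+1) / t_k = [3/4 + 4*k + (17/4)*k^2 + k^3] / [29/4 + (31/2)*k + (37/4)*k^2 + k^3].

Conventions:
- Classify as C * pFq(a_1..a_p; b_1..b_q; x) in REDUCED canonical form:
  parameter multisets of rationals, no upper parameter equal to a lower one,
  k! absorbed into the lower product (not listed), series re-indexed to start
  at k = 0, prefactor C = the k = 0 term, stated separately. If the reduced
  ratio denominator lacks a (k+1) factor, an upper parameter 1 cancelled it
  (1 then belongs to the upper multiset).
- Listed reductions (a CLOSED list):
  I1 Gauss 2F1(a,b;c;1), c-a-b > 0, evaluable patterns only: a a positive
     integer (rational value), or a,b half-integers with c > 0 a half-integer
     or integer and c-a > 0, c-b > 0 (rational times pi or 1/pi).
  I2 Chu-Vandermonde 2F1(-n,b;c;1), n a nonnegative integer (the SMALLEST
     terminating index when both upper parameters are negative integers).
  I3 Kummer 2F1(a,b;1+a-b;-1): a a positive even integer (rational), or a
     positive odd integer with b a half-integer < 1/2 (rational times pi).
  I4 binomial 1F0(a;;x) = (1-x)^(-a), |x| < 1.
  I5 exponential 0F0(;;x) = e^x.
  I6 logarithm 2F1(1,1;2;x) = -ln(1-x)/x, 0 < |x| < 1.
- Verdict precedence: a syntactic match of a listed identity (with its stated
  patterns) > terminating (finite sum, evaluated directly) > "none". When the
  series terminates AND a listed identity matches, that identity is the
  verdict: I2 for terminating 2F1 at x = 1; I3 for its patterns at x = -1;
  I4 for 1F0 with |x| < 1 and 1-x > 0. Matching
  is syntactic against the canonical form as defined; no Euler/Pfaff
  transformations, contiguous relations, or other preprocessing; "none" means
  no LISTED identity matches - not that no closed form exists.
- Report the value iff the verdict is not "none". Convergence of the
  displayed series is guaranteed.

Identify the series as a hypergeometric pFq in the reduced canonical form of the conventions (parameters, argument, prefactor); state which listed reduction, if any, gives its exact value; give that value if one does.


Reduced: x = 1, 2F1, upper = {1/4, 3}, lower = {29/4}, C = 1/2. Verdict: the Gauss summation I1 applies (x = 1: the Gamma ratio telescopes since c-a-b = 4 > 0 and a = 3 in Z>0). Its exact value is 595/1024.

Structural cue: x = 1 and the parameter 1 appears in both the upper and lower lists and cancels.
Term ratio: r(k) = 1 * (k+1/4) (k+3) / [(k+29/4) (k+1)] - rational; roots negated = parameters, x = 1, C = 1/2.


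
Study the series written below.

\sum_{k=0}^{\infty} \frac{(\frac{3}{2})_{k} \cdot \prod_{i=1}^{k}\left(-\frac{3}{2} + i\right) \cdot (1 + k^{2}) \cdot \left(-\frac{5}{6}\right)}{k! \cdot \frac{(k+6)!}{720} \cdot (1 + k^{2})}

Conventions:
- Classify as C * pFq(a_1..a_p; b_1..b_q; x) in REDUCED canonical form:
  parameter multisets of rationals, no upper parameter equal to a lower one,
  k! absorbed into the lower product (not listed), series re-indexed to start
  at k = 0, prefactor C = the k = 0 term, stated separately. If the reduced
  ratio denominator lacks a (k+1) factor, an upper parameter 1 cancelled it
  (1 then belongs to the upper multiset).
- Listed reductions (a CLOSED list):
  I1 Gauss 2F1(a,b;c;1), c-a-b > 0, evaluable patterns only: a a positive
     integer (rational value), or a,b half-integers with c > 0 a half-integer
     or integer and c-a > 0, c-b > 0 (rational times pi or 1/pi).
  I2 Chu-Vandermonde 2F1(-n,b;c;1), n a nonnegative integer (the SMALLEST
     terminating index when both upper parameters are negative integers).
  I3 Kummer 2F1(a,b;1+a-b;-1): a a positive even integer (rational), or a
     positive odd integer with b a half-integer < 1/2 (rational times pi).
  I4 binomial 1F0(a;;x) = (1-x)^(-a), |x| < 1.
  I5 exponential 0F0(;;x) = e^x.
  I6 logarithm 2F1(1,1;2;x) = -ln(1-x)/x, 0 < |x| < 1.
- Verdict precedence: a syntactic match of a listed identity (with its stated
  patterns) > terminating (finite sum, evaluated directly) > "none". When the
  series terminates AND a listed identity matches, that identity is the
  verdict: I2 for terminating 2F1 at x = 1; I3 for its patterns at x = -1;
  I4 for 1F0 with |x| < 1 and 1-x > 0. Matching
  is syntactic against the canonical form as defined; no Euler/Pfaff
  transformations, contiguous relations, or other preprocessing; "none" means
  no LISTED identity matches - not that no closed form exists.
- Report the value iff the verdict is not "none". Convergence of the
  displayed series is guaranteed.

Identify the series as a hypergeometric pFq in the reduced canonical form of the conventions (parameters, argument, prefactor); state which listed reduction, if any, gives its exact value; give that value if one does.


With C = -\frac{5}{6}: the canonical form is 2F1(-\frac{1}{2}, \frac{3}{2}; 7; 1). Verdict (x = 1): Gauss's theorem I1 (half-integer case) applies (x = 1; upper {-\frac{1}{2}, \frac{3}{2}} half-integers, c = 7 in the evaluable pattern). Exact value: \left(-\frac{1310720}{567567}\right) / \pi.

Key observation: from the first term -\frac{5}{6}: the running product (C = -5/6) telescopes to a rising factorial.
Term ratio: r(k) = 1 * (k-\frac{1}{2}) (k+\frac{3}{2}) / [(k+7) (k+1)] - rational; roots negated = parameters, x = 1, C = -\frac{5}{6}.


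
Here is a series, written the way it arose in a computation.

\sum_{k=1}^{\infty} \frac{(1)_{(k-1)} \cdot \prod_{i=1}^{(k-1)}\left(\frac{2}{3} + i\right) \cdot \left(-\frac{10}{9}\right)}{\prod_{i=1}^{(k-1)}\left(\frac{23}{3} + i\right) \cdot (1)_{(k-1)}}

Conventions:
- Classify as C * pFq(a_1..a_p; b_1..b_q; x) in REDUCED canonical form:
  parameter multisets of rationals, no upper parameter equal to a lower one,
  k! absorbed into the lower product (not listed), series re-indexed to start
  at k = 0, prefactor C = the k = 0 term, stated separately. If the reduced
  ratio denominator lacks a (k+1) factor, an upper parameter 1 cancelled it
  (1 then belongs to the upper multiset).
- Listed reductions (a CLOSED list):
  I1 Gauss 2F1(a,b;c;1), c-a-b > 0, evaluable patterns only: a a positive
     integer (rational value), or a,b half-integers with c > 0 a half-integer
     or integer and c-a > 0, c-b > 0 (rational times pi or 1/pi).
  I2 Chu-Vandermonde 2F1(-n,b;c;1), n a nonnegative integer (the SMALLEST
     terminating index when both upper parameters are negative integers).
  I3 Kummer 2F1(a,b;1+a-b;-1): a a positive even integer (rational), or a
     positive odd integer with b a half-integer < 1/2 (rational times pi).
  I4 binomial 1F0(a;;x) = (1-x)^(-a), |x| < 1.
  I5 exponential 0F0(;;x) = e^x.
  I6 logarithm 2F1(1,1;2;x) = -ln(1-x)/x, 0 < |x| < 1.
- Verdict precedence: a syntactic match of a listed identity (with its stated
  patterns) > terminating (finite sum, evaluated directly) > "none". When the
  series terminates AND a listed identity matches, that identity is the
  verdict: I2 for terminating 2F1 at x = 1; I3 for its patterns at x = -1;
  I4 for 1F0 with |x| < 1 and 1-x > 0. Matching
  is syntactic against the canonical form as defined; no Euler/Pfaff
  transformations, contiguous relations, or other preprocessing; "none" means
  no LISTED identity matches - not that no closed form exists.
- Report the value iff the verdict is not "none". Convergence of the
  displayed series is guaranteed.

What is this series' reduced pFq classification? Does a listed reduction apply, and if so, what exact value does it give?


At argument 1: a 2F1 with upper {1, \frac{5}{3}}, lower {\frac{26}{3}}, scaled by C = -\frac{10}{9}. Verdict: Gauss (I1, integer-parameter pattern) matches (x = 1: the Gamma ratio telescopes since c-a-b = 6 > 0 and a = 1 in Z>0). Value: -\frac{115}{81}.

First insight: t_0 = -\frac{10}{9} here, and (1)_k (C = -10/9, x = 1) is k! itself.
Step ratio: r(k) = 1 * (k+1) (k+\frac{5}{3}) / [(k+\frac{26}{3}) (k+1)] - rational in k. x = 1; t_0 = -\frac{10}{9}; negate the roots.


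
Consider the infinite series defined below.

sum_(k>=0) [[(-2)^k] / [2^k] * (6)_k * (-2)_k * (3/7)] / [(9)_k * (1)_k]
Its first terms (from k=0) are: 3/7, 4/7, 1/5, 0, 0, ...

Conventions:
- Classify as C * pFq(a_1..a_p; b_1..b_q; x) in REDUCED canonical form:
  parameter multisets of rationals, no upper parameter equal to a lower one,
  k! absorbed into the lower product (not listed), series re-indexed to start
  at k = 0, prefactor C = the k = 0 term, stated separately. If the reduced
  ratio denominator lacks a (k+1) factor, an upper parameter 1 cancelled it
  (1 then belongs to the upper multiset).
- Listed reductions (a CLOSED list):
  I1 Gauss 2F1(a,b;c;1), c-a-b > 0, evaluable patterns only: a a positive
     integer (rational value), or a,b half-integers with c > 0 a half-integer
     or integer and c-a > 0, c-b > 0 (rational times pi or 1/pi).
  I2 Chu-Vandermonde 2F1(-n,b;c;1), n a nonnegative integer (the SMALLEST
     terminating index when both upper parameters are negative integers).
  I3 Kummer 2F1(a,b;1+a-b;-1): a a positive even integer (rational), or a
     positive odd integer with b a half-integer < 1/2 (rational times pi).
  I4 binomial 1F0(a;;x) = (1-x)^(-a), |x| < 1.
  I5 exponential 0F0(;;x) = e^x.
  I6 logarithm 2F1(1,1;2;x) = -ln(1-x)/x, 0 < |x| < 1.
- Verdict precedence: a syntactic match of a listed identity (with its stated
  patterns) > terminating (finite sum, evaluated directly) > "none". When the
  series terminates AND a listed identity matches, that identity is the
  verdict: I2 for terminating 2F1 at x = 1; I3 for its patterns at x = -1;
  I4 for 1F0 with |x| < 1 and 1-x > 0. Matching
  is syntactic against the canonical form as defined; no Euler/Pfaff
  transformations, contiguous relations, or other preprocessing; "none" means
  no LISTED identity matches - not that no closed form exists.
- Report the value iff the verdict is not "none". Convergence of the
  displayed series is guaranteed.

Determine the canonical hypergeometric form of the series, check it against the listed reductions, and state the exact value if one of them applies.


Classification (C = 3/7): 2F1 with upper {-2, 6}, lower {9}, argument x = -1. Verdict: the Kummer evaluation I3 matches (x = -1; c = 9 equals 1+a-b for upper {-2, 6}: listed pattern). Its exact value is 6/5.

Structural cue: x = (-1) and (1)_k (C = 3/7, x = -1) is k! itself.
Ratio: r(k) = (-1) * (k-2) (k+6) / [(k+9) (k+1)] ; factor over Q: parameters, x = (-1), and C = 3/7.


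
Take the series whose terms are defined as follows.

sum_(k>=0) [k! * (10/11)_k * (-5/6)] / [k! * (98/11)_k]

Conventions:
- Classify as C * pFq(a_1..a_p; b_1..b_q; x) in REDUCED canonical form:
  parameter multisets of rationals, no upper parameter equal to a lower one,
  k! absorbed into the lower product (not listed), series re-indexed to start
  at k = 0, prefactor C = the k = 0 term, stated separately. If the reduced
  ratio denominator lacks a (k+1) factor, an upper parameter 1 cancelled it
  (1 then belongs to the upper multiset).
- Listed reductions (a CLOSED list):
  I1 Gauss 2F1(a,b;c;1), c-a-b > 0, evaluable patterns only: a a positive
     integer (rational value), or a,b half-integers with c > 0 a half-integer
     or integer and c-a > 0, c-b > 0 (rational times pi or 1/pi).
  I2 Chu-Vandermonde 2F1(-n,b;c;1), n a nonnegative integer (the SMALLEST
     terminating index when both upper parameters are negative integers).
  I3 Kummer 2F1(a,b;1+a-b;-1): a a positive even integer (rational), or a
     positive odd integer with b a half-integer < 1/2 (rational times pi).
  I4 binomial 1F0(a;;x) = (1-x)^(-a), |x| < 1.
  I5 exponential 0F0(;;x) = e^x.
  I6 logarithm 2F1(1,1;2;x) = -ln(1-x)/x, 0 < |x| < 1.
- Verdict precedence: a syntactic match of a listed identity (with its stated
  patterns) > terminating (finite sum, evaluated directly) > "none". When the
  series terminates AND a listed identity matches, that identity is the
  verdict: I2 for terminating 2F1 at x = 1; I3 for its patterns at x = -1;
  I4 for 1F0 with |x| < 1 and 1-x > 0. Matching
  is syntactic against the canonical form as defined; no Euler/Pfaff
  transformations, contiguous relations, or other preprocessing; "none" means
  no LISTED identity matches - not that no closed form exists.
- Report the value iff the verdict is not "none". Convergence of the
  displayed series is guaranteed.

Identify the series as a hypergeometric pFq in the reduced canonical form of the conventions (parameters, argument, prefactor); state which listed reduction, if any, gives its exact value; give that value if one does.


Canonical form: C = -5/6 times 2F1 with upper {10/11, 1}, lower {98/11}, x = 1. Verdict: Gauss's theorem (I1) applies (x = 1: the Gamma ratio telescopes since c-a-b = 7 > 0 and a = 1 in Z>0). Exact value: -145/154.

Key observation: from the first term -5/6: the factorial ratio (C = -5/6, x = 1) (k+a-1)!/(a-1)! is a rising factorial (a)_k.
Term ratio: r(k) = 1 * (k+10/11) (k+1) / [(k+98/11) (k+1)] ; factor over Q: parameters, x = 1, and C = -5/6.


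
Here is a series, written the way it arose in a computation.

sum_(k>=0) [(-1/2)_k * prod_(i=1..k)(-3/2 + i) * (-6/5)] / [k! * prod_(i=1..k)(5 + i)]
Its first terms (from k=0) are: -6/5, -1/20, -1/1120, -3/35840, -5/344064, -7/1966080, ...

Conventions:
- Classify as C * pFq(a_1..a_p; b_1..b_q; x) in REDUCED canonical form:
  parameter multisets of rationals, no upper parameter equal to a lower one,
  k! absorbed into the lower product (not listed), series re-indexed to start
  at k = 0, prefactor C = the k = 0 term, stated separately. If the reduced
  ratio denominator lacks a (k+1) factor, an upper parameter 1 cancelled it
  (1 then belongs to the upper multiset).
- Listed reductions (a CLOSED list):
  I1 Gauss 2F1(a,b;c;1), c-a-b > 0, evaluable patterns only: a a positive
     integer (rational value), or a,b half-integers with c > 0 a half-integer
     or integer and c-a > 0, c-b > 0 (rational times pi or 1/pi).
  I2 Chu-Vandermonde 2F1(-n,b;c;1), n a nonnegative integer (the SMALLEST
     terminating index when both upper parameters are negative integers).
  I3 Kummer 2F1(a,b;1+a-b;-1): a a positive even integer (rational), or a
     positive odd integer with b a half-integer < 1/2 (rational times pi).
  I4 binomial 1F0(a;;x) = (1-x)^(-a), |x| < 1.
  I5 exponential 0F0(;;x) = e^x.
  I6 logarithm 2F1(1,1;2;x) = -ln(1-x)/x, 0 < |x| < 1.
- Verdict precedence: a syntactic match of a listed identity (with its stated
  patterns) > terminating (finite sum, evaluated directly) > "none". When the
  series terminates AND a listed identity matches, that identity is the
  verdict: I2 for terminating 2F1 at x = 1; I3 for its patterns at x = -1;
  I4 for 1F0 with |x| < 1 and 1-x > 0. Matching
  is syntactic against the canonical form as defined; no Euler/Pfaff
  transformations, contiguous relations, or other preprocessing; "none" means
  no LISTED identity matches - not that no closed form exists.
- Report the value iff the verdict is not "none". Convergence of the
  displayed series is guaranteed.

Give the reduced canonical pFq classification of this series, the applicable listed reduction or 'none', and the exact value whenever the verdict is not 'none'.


Classification (C = -6/5): 2F1 with upper {-1/2, -1/2}, lower {6}, argument x = 1. Verdict: Gauss (I1, half-integer pattern) fires (x = 1; upper {-1/2, -1/2} half-integers, c = 6 in the evaluable pattern). Hence: (-1048576/266805) / pi.

Structural cue: from the first term -6/5: the lower running product (prefactor -6/5) is a rising factorial.
Adjacent-term ratio: r(k) = 1 * (k-1/2) (k-1/2) / [(k+6) (k+1)] - poly over poly, x = 1 from leading terms; C = -6/5 at k = 0.
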